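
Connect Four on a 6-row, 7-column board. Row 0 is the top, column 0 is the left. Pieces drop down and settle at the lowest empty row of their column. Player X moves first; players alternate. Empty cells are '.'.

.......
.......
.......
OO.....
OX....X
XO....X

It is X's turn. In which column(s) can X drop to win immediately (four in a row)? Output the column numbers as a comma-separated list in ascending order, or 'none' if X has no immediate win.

Answer: none

Derivation:
col 0: drop X → no win
col 1: drop X → no win
col 2: drop X → no win
col 3: drop X → no win
col 4: drop X → no win
col 5: drop X → no win
col 6: drop X → no win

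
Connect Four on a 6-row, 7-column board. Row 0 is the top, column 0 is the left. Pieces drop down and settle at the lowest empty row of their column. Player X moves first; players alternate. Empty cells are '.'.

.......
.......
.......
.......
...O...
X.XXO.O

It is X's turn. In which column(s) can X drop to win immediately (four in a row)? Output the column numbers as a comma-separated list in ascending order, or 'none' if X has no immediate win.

Answer: 1

Derivation:
col 0: drop X → no win
col 1: drop X → WIN!
col 2: drop X → no win
col 3: drop X → no win
col 4: drop X → no win
col 5: drop X → no win
col 6: drop X → no win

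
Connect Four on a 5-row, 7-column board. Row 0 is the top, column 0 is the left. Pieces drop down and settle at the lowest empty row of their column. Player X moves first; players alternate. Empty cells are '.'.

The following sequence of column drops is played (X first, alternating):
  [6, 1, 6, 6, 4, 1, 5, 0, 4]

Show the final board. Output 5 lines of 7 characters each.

Move 1: X drops in col 6, lands at row 4
Move 2: O drops in col 1, lands at row 4
Move 3: X drops in col 6, lands at row 3
Move 4: O drops in col 6, lands at row 2
Move 5: X drops in col 4, lands at row 4
Move 6: O drops in col 1, lands at row 3
Move 7: X drops in col 5, lands at row 4
Move 8: O drops in col 0, lands at row 4
Move 9: X drops in col 4, lands at row 3

Answer: .......
.......
......O
.O..X.X
OO..XXX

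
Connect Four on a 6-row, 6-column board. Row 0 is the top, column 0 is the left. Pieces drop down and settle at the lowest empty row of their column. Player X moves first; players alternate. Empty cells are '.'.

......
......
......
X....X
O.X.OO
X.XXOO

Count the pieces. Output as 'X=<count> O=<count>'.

X=6 O=5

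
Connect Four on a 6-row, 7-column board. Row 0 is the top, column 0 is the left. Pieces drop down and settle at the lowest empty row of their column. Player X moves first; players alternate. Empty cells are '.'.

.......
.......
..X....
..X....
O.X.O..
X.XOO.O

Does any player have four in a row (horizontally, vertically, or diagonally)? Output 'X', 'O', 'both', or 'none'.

X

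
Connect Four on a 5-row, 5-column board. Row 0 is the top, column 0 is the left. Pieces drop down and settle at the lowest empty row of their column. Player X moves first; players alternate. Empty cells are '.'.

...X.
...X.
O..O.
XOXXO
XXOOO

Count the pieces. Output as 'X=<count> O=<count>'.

X=7 O=7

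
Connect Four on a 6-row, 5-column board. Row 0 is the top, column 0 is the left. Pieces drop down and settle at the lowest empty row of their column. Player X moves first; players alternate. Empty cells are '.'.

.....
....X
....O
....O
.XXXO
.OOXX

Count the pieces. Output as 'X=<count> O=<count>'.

X=6 O=5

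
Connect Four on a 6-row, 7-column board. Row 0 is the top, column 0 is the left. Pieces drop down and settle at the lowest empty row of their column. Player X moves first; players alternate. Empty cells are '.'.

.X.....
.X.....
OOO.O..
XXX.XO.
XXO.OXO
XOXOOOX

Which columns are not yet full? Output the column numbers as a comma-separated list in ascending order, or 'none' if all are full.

Answer: 0,2,3,4,5,6

Derivation:
col 0: top cell = '.' → open
col 1: top cell = 'X' → FULL
col 2: top cell = '.' → open
col 3: top cell = '.' → open
col 4: top cell = '.' → open
col 5: top cell = '.' → open
col 6: top cell = '.' → open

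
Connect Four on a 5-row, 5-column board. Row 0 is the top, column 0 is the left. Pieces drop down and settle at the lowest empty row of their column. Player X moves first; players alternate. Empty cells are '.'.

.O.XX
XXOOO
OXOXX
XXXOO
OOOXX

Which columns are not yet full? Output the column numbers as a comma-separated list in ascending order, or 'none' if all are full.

Answer: 0,2

Derivation:
col 0: top cell = '.' → open
col 1: top cell = 'O' → FULL
col 2: top cell = '.' → open
col 3: top cell = 'X' → FULL
col 4: top cell = 'X' → FULL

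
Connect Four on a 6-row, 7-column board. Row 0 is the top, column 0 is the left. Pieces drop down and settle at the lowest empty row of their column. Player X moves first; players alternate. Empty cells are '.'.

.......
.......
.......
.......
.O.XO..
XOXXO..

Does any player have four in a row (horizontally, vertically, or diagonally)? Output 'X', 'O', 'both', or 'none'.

none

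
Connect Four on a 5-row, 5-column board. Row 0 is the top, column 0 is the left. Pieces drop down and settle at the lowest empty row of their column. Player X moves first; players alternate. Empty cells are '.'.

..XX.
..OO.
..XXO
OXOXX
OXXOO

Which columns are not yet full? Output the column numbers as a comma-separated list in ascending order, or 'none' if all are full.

col 0: top cell = '.' → open
col 1: top cell = '.' → open
col 2: top cell = 'X' → FULL
col 3: top cell = 'X' → FULL
col 4: top cell = '.' → open

Answer: 0,1,4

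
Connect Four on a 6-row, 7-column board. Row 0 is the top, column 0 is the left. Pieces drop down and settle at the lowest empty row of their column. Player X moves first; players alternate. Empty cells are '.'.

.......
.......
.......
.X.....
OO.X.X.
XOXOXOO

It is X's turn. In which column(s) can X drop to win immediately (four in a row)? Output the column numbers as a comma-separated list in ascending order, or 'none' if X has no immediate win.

col 0: drop X → no win
col 1: drop X → no win
col 2: drop X → no win
col 3: drop X → no win
col 4: drop X → no win
col 5: drop X → no win
col 6: drop X → no win

Answer: none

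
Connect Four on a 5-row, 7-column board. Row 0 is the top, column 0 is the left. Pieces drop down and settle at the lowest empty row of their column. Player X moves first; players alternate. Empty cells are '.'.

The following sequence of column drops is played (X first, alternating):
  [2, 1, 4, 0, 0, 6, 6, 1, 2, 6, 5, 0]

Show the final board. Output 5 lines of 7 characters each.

Answer: .......
.......
O.....O
XOX...X
OOX.XXO

Derivation:
Move 1: X drops in col 2, lands at row 4
Move 2: O drops in col 1, lands at row 4
Move 3: X drops in col 4, lands at row 4
Move 4: O drops in col 0, lands at row 4
Move 5: X drops in col 0, lands at row 3
Move 6: O drops in col 6, lands at row 4
Move 7: X drops in col 6, lands at row 3
Move 8: O drops in col 1, lands at row 3
Move 9: X drops in col 2, lands at row 3
Move 10: O drops in col 6, lands at row 2
Move 11: X drops in col 5, lands at row 4
Move 12: O drops in col 0, lands at row 2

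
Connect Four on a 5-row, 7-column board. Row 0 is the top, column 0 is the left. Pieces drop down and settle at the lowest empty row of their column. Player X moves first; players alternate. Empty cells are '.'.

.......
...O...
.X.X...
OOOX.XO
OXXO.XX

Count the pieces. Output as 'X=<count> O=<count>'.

X=8 O=7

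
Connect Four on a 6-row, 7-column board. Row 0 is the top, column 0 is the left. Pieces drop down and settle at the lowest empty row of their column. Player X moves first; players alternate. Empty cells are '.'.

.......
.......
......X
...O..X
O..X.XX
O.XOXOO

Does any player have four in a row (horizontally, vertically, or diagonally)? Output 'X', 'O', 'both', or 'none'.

none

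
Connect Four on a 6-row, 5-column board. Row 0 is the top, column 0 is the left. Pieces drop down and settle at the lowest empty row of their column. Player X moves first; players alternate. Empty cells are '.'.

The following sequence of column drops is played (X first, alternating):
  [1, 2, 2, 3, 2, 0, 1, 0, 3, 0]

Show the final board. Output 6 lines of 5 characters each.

Move 1: X drops in col 1, lands at row 5
Move 2: O drops in col 2, lands at row 5
Move 3: X drops in col 2, lands at row 4
Move 4: O drops in col 3, lands at row 5
Move 5: X drops in col 2, lands at row 3
Move 6: O drops in col 0, lands at row 5
Move 7: X drops in col 1, lands at row 4
Move 8: O drops in col 0, lands at row 4
Move 9: X drops in col 3, lands at row 4
Move 10: O drops in col 0, lands at row 3

Answer: .....
.....
.....
O.X..
OXXX.
OXOO.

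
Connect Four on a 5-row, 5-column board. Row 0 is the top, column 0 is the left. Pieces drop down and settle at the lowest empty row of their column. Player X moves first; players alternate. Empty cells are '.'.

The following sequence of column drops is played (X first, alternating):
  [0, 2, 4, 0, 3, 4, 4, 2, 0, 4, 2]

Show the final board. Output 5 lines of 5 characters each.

Answer: .....
....O
X.X.X
O.O.O
X.OXX

Derivation:
Move 1: X drops in col 0, lands at row 4
Move 2: O drops in col 2, lands at row 4
Move 3: X drops in col 4, lands at row 4
Move 4: O drops in col 0, lands at row 3
Move 5: X drops in col 3, lands at row 4
Move 6: O drops in col 4, lands at row 3
Move 7: X drops in col 4, lands at row 2
Move 8: O drops in col 2, lands at row 3
Move 9: X drops in col 0, lands at row 2
Move 10: O drops in col 4, lands at row 1
Move 11: X drops in col 2, lands at row 2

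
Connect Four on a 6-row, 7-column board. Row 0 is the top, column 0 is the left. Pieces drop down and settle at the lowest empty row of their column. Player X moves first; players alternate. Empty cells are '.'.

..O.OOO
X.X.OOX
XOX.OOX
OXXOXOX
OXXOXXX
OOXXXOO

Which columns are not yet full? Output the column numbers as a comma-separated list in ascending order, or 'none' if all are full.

col 0: top cell = '.' → open
col 1: top cell = '.' → open
col 2: top cell = 'O' → FULL
col 3: top cell = '.' → open
col 4: top cell = 'O' → FULL
col 5: top cell = 'O' → FULL
col 6: top cell = 'O' → FULL

Answer: 0,1,3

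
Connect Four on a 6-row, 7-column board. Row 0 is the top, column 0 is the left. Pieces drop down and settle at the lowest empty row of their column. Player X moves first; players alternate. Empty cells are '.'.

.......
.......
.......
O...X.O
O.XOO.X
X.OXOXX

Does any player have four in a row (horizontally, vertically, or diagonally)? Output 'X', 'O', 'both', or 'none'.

none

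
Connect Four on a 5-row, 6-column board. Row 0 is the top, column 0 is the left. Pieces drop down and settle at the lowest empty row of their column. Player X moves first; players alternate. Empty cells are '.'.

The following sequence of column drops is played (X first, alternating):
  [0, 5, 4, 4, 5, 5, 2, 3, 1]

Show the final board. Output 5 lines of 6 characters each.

Move 1: X drops in col 0, lands at row 4
Move 2: O drops in col 5, lands at row 4
Move 3: X drops in col 4, lands at row 4
Move 4: O drops in col 4, lands at row 3
Move 5: X drops in col 5, lands at row 3
Move 6: O drops in col 5, lands at row 2
Move 7: X drops in col 2, lands at row 4
Move 8: O drops in col 3, lands at row 4
Move 9: X drops in col 1, lands at row 4

Answer: ......
......
.....O
....OX
XXXOXO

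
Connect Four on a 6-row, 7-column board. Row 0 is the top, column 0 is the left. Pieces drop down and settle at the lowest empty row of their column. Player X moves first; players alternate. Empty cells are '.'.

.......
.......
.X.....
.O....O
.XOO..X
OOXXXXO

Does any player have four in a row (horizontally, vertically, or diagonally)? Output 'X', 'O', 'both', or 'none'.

X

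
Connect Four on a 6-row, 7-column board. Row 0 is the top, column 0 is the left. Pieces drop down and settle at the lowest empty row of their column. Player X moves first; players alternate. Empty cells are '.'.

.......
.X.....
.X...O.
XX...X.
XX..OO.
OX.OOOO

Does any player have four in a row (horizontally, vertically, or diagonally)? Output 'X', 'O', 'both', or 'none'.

both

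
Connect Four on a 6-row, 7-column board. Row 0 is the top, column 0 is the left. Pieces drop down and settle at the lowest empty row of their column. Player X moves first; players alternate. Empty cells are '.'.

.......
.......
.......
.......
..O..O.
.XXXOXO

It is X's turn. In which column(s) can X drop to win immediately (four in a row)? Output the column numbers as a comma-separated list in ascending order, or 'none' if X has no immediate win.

col 0: drop X → WIN!
col 1: drop X → no win
col 2: drop X → no win
col 3: drop X → no win
col 4: drop X → no win
col 5: drop X → no win
col 6: drop X → no win

Answer: 0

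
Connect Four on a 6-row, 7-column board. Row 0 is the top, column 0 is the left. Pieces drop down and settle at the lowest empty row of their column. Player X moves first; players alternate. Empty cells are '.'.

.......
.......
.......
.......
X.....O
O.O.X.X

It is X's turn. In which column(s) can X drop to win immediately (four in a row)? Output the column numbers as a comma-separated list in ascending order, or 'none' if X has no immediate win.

col 0: drop X → no win
col 1: drop X → no win
col 2: drop X → no win
col 3: drop X → no win
col 4: drop X → no win
col 5: drop X → no win
col 6: drop X → no win

Answer: none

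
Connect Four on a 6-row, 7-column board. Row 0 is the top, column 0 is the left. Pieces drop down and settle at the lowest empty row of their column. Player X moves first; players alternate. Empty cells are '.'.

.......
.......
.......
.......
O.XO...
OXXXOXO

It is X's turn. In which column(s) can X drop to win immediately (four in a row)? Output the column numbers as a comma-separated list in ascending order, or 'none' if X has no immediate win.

col 0: drop X → no win
col 1: drop X → no win
col 2: drop X → no win
col 3: drop X → no win
col 4: drop X → no win
col 5: drop X → no win
col 6: drop X → no win

Answer: none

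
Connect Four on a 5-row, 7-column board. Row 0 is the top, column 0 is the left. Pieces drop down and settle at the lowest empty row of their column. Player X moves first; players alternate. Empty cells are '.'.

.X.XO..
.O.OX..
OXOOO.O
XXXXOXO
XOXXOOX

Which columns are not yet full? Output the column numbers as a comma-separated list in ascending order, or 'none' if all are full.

col 0: top cell = '.' → open
col 1: top cell = 'X' → FULL
col 2: top cell = '.' → open
col 3: top cell = 'X' → FULL
col 4: top cell = 'O' → FULL
col 5: top cell = '.' → open
col 6: top cell = '.' → open

Answer: 0,2,5,6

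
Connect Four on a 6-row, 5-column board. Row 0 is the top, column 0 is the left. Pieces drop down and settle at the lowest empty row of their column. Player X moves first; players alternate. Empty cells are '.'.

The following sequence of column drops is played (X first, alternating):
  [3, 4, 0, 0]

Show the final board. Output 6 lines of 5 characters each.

Answer: .....
.....
.....
.....
O....
X..XO

Derivation:
Move 1: X drops in col 3, lands at row 5
Move 2: O drops in col 4, lands at row 5
Move 3: X drops in col 0, lands at row 5
Move 4: O drops in col 0, lands at row 4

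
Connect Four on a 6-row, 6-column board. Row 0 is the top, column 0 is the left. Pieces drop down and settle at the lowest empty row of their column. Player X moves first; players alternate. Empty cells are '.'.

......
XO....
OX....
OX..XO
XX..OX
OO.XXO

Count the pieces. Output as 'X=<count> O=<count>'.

X=9 O=8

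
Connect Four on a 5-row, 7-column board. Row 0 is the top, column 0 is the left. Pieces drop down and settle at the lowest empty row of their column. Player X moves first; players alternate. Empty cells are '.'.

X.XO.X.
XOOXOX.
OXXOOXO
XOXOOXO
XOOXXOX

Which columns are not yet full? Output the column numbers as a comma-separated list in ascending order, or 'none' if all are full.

col 0: top cell = 'X' → FULL
col 1: top cell = '.' → open
col 2: top cell = 'X' → FULL
col 3: top cell = 'O' → FULL
col 4: top cell = '.' → open
col 5: top cell = 'X' → FULL
col 6: top cell = '.' → open

Answer: 1,4,6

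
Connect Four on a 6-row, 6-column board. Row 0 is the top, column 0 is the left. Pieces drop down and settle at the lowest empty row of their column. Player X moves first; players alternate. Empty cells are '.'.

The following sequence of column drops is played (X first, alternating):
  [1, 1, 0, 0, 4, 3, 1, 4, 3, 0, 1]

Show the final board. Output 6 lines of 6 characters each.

Move 1: X drops in col 1, lands at row 5
Move 2: O drops in col 1, lands at row 4
Move 3: X drops in col 0, lands at row 5
Move 4: O drops in col 0, lands at row 4
Move 5: X drops in col 4, lands at row 5
Move 6: O drops in col 3, lands at row 5
Move 7: X drops in col 1, lands at row 3
Move 8: O drops in col 4, lands at row 4
Move 9: X drops in col 3, lands at row 4
Move 10: O drops in col 0, lands at row 3
Move 11: X drops in col 1, lands at row 2

Answer: ......
......
.X....
OX....
OO.XO.
XX.OX.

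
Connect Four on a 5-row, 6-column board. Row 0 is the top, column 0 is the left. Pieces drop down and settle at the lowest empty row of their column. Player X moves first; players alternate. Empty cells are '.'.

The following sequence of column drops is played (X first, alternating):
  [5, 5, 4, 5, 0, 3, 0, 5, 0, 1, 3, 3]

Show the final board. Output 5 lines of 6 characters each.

Move 1: X drops in col 5, lands at row 4
Move 2: O drops in col 5, lands at row 3
Move 3: X drops in col 4, lands at row 4
Move 4: O drops in col 5, lands at row 2
Move 5: X drops in col 0, lands at row 4
Move 6: O drops in col 3, lands at row 4
Move 7: X drops in col 0, lands at row 3
Move 8: O drops in col 5, lands at row 1
Move 9: X drops in col 0, lands at row 2
Move 10: O drops in col 1, lands at row 4
Move 11: X drops in col 3, lands at row 3
Move 12: O drops in col 3, lands at row 2

Answer: ......
.....O
X..O.O
X..X.O
XO.OXX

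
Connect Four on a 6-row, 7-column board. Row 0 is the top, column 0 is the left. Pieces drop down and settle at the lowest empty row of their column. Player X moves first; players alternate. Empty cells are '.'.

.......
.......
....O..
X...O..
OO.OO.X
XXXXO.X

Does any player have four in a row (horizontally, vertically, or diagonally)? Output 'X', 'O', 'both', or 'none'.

both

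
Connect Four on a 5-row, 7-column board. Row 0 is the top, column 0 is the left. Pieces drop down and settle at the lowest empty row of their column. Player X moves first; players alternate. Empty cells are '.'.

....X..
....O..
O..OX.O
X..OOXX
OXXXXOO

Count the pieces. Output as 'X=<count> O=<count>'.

X=9 O=9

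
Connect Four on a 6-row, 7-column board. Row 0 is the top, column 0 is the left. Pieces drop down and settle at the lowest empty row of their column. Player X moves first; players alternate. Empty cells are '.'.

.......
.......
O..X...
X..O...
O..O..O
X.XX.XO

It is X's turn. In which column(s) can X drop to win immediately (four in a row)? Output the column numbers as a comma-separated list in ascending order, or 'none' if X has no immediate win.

col 0: drop X → no win
col 1: drop X → WIN!
col 2: drop X → no win
col 3: drop X → no win
col 4: drop X → WIN!
col 5: drop X → no win
col 6: drop X → no win

Answer: 1,4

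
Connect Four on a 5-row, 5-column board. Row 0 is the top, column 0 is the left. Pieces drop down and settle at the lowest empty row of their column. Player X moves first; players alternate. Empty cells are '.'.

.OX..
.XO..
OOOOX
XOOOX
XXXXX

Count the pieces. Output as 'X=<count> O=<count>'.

X=10 O=9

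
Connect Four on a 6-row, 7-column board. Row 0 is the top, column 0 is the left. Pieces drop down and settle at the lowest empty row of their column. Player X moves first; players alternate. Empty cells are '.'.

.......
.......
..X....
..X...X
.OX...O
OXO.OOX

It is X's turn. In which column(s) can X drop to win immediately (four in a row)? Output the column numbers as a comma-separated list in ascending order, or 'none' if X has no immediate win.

Answer: 2

Derivation:
col 0: drop X → no win
col 1: drop X → no win
col 2: drop X → WIN!
col 3: drop X → no win
col 4: drop X → no win
col 5: drop X → no win
col 6: drop X → no win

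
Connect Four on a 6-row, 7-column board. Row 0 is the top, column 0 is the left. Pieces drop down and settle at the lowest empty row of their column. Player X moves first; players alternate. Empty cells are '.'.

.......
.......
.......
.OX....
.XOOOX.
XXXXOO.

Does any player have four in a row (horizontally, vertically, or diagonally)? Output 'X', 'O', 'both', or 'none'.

X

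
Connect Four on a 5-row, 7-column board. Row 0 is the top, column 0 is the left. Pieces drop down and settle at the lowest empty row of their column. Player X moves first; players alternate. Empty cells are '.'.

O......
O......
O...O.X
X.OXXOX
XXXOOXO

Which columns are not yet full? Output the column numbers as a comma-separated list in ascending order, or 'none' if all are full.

Answer: 1,2,3,4,5,6

Derivation:
col 0: top cell = 'O' → FULL
col 1: top cell = '.' → open
col 2: top cell = '.' → open
col 3: top cell = '.' → open
col 4: top cell = '.' → open
col 5: top cell = '.' → open
col 6: top cell = '.' → open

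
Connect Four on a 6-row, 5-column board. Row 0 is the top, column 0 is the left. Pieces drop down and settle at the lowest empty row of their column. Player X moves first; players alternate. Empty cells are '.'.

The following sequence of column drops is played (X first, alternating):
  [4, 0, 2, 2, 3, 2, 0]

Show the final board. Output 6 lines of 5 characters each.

Answer: .....
.....
.....
..O..
X.O..
O.XXX

Derivation:
Move 1: X drops in col 4, lands at row 5
Move 2: O drops in col 0, lands at row 5
Move 3: X drops in col 2, lands at row 5
Move 4: O drops in col 2, lands at row 4
Move 5: X drops in col 3, lands at row 5
Move 6: O drops in col 2, lands at row 3
Move 7: X drops in col 0, lands at row 4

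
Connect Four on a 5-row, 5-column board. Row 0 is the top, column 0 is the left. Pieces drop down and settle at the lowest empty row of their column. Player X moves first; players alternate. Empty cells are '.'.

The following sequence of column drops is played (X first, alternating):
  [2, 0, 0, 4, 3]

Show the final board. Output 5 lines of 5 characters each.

Answer: .....
.....
.....
X....
O.XXO

Derivation:
Move 1: X drops in col 2, lands at row 4
Move 2: O drops in col 0, lands at row 4
Move 3: X drops in col 0, lands at row 3
Move 4: O drops in col 4, lands at row 4
Move 5: X drops in col 3, lands at row 4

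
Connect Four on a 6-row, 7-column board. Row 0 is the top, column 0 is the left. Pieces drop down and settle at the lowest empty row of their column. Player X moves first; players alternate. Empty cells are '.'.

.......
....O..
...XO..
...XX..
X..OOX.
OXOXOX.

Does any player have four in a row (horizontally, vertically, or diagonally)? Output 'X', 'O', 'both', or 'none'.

none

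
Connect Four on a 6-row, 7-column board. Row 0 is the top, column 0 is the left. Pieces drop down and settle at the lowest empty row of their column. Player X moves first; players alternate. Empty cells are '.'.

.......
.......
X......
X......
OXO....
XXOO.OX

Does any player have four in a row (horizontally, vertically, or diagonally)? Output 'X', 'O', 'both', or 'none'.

none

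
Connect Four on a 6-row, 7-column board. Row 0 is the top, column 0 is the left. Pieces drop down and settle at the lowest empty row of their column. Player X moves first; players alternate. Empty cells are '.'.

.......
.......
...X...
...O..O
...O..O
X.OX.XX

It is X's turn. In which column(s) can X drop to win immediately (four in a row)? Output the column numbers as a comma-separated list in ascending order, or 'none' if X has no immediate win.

Answer: 4

Derivation:
col 0: drop X → no win
col 1: drop X → no win
col 2: drop X → no win
col 3: drop X → no win
col 4: drop X → WIN!
col 5: drop X → no win
col 6: drop X → no win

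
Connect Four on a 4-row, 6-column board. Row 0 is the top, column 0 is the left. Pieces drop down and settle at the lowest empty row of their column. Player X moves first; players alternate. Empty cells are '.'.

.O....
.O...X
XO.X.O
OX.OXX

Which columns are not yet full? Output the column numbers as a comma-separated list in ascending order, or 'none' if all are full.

Answer: 0,2,3,4,5

Derivation:
col 0: top cell = '.' → open
col 1: top cell = 'O' → FULL
col 2: top cell = '.' → open
col 3: top cell = '.' → open
col 4: top cell = '.' → open
col 5: top cell = '.' → open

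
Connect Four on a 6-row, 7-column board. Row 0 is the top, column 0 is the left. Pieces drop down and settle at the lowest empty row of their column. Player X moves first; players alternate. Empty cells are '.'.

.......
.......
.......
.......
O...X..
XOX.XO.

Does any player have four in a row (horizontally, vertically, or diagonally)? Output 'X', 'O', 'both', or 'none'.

none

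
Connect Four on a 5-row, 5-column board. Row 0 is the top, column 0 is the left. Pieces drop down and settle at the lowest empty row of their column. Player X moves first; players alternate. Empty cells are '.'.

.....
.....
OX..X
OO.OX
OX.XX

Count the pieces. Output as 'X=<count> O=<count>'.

X=6 O=5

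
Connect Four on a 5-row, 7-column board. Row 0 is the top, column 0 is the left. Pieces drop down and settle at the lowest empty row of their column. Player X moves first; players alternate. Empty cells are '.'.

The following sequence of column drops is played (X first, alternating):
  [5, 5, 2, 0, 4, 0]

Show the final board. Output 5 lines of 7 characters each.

Move 1: X drops in col 5, lands at row 4
Move 2: O drops in col 5, lands at row 3
Move 3: X drops in col 2, lands at row 4
Move 4: O drops in col 0, lands at row 4
Move 5: X drops in col 4, lands at row 4
Move 6: O drops in col 0, lands at row 3

Answer: .......
.......
.......
O....O.
O.X.XX.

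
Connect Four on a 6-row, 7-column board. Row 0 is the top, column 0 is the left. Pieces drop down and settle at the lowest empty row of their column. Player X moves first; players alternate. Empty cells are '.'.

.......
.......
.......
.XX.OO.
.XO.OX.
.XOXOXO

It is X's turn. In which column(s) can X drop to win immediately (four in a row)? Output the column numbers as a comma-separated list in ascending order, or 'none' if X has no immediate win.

col 0: drop X → no win
col 1: drop X → WIN!
col 2: drop X → no win
col 3: drop X → no win
col 4: drop X → no win
col 5: drop X → no win
col 6: drop X → no win

Answer: 1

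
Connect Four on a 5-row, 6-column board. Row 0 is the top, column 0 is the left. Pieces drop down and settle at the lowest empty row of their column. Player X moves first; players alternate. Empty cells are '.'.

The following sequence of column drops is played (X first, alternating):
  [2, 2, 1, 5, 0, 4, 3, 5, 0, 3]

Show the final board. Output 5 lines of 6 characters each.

Answer: ......
......
......
X.OO.O
XXXXOO

Derivation:
Move 1: X drops in col 2, lands at row 4
Move 2: O drops in col 2, lands at row 3
Move 3: X drops in col 1, lands at row 4
Move 4: O drops in col 5, lands at row 4
Move 5: X drops in col 0, lands at row 4
Move 6: O drops in col 4, lands at row 4
Move 7: X drops in col 3, lands at row 4
Move 8: O drops in col 5, lands at row 3
Move 9: X drops in col 0, lands at row 3
Move 10: O drops in col 3, lands at row 3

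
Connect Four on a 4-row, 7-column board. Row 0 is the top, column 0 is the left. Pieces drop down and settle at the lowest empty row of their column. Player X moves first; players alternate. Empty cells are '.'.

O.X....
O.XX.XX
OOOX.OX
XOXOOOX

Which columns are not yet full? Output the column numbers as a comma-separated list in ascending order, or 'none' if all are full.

col 0: top cell = 'O' → FULL
col 1: top cell = '.' → open
col 2: top cell = 'X' → FULL
col 3: top cell = '.' → open
col 4: top cell = '.' → open
col 5: top cell = '.' → open
col 6: top cell = '.' → open

Answer: 1,3,4,5,6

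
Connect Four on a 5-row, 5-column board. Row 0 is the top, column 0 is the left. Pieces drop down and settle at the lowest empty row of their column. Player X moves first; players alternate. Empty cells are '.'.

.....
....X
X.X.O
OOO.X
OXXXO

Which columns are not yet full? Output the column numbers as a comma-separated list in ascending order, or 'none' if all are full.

Answer: 0,1,2,3,4

Derivation:
col 0: top cell = '.' → open
col 1: top cell = '.' → open
col 2: top cell = '.' → open
col 3: top cell = '.' → open
col 4: top cell = '.' → open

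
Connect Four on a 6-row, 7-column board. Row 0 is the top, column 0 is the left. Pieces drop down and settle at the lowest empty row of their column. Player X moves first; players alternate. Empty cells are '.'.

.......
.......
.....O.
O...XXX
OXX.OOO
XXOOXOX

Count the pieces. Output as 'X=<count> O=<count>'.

X=9 O=9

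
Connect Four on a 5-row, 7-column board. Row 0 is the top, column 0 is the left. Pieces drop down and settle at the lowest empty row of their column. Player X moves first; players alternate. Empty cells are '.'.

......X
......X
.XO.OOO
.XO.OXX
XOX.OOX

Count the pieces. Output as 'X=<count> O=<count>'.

X=9 O=9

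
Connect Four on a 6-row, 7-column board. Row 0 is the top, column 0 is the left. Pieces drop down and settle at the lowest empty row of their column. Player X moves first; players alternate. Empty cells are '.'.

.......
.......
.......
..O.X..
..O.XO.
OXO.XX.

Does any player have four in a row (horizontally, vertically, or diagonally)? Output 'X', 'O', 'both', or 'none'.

none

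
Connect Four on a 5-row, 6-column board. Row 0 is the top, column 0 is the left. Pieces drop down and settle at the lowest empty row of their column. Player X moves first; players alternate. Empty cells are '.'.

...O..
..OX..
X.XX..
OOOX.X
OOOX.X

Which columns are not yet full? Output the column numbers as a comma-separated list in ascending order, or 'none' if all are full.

col 0: top cell = '.' → open
col 1: top cell = '.' → open
col 2: top cell = '.' → open
col 3: top cell = 'O' → FULL
col 4: top cell = '.' → open
col 5: top cell = '.' → open

Answer: 0,1,2,4,5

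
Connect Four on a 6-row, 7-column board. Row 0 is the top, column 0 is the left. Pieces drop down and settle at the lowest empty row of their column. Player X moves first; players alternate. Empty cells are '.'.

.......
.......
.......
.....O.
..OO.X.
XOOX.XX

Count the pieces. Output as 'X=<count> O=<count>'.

X=5 O=5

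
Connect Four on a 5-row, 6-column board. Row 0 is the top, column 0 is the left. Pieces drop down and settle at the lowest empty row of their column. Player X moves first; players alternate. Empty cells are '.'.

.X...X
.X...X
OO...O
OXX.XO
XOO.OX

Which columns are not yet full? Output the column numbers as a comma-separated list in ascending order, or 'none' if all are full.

Answer: 0,2,3,4

Derivation:
col 0: top cell = '.' → open
col 1: top cell = 'X' → FULL
col 2: top cell = '.' → open
col 3: top cell = '.' → open
col 4: top cell = '.' → open
col 5: top cell = 'X' → FULL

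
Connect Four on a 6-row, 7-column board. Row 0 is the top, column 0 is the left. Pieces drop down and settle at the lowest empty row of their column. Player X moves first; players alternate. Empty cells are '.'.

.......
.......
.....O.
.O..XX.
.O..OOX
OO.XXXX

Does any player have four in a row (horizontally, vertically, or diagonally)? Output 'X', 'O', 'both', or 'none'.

X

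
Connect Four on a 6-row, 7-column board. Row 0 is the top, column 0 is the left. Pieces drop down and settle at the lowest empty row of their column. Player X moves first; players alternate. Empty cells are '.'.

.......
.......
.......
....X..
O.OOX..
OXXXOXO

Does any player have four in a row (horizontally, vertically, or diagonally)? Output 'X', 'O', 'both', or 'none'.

none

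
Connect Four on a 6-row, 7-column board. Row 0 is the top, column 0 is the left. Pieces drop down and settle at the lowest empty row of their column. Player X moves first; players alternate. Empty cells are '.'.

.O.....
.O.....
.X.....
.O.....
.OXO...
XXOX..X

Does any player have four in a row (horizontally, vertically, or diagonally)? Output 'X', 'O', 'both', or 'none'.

none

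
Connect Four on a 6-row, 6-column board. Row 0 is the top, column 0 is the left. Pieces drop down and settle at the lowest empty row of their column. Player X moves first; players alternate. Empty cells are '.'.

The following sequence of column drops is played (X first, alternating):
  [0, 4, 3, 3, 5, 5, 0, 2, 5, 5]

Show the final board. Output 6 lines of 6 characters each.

Answer: ......
......
.....O
.....X
X..O.O
X.OXOX

Derivation:
Move 1: X drops in col 0, lands at row 5
Move 2: O drops in col 4, lands at row 5
Move 3: X drops in col 3, lands at row 5
Move 4: O drops in col 3, lands at row 4
Move 5: X drops in col 5, lands at row 5
Move 6: O drops in col 5, lands at row 4
Move 7: X drops in col 0, lands at row 4
Move 8: O drops in col 2, lands at row 5
Move 9: X drops in col 5, lands at row 3
Move 10: O drops in col 5, lands at row 2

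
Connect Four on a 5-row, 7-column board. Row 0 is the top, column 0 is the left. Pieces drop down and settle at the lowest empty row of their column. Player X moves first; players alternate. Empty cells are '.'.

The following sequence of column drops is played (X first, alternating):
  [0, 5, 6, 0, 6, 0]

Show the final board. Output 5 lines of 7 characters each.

Answer: .......
.......
O......
O.....X
X....OX

Derivation:
Move 1: X drops in col 0, lands at row 4
Move 2: O drops in col 5, lands at row 4
Move 3: X drops in col 6, lands at row 4
Move 4: O drops in col 0, lands at row 3
Move 5: X drops in col 6, lands at row 3
Move 6: O drops in col 0, lands at row 2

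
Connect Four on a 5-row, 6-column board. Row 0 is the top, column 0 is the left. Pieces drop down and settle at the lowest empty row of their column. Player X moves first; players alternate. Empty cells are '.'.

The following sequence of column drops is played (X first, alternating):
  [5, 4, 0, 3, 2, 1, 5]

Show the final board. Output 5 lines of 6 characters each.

Answer: ......
......
......
.....X
XOXOOX

Derivation:
Move 1: X drops in col 5, lands at row 4
Move 2: O drops in col 4, lands at row 4
Move 3: X drops in col 0, lands at row 4
Move 4: O drops in col 3, lands at row 4
Move 5: X drops in col 2, lands at row 4
Move 6: O drops in col 1, lands at row 4
Move 7: X drops in col 5, lands at row 3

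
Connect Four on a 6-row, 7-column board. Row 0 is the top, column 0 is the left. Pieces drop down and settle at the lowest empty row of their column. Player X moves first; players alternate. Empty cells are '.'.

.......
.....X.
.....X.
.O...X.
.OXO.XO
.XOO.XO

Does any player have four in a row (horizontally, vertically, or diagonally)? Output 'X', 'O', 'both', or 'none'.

X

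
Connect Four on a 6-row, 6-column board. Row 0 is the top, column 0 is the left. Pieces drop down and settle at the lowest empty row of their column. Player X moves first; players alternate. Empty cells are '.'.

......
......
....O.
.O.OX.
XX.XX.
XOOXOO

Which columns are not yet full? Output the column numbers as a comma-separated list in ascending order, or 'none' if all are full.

col 0: top cell = '.' → open
col 1: top cell = '.' → open
col 2: top cell = '.' → open
col 3: top cell = '.' → open
col 4: top cell = '.' → open
col 5: top cell = '.' → open

Answer: 0,1,2,3,4,5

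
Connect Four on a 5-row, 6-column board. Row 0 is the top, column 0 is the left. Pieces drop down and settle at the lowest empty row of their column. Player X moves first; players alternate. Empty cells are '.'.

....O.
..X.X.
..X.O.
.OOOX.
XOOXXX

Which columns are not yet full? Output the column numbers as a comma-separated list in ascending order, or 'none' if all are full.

Answer: 0,1,2,3,5

Derivation:
col 0: top cell = '.' → open
col 1: top cell = '.' → open
col 2: top cell = '.' → open
col 3: top cell = '.' → open
col 4: top cell = 'O' → FULL
col 5: top cell = '.' → open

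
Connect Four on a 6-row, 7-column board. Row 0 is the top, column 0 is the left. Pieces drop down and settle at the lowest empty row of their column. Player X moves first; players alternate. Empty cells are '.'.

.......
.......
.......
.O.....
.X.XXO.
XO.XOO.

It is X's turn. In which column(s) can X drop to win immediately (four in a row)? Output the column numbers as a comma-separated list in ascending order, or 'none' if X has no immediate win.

Answer: none

Derivation:
col 0: drop X → no win
col 1: drop X → no win
col 2: drop X → no win
col 3: drop X → no win
col 4: drop X → no win
col 5: drop X → no win
col 6: drop X → no win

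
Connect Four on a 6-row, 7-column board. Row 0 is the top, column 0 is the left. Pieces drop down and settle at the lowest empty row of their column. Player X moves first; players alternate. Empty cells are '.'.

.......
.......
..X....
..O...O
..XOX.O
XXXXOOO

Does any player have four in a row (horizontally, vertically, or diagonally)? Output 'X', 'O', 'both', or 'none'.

X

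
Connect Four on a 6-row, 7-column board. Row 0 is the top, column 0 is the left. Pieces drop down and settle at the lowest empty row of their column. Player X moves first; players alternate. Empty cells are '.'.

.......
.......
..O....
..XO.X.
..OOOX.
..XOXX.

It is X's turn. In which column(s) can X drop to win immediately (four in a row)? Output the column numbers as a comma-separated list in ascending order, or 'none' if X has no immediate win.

col 0: drop X → no win
col 1: drop X → no win
col 2: drop X → no win
col 3: drop X → no win
col 4: drop X → no win
col 5: drop X → WIN!
col 6: drop X → no win

Answer: 5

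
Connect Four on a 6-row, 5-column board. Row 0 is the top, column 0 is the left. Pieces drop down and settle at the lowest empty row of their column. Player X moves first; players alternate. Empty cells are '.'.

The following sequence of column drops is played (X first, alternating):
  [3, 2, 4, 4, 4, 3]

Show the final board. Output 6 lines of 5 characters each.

Answer: .....
.....
.....
....X
...OO
..OXX

Derivation:
Move 1: X drops in col 3, lands at row 5
Move 2: O drops in col 2, lands at row 5
Move 3: X drops in col 4, lands at row 5
Move 4: O drops in col 4, lands at row 4
Move 5: X drops in col 4, lands at row 3
Move 6: O drops in col 3, lands at row 4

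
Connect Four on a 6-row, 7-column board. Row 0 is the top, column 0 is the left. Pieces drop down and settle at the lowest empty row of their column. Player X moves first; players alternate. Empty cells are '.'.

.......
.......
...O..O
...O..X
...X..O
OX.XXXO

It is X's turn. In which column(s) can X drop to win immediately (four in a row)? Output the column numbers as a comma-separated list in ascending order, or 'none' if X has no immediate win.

col 0: drop X → no win
col 1: drop X → no win
col 2: drop X → WIN!
col 3: drop X → no win
col 4: drop X → no win
col 5: drop X → no win
col 6: drop X → no win

Answer: 2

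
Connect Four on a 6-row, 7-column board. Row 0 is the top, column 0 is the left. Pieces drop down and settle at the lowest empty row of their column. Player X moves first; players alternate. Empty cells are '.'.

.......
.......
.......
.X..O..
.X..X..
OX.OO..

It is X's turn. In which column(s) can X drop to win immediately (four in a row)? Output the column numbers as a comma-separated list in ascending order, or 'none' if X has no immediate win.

col 0: drop X → no win
col 1: drop X → WIN!
col 2: drop X → no win
col 3: drop X → no win
col 4: drop X → no win
col 5: drop X → no win
col 6: drop X → no win

Answer: 1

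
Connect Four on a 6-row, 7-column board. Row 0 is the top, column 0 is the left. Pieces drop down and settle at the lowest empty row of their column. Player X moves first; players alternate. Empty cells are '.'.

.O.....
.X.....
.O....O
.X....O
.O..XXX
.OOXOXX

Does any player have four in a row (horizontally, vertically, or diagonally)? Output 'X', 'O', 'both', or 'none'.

none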